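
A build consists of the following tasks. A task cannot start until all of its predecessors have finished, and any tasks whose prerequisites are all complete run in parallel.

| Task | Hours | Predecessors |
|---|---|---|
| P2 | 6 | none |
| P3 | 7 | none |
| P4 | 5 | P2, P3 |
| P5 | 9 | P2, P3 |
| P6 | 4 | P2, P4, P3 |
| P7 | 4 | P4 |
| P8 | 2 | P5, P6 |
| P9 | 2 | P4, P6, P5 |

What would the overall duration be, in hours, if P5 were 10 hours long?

The binding path is P3→P5→P8 = 7+9+2 = 18; finish at 18 hours.
P5 lies on that path, so at 10 hours the path becomes 19 hours.
No other chain overtakes it, so the finish is 19 hours.

19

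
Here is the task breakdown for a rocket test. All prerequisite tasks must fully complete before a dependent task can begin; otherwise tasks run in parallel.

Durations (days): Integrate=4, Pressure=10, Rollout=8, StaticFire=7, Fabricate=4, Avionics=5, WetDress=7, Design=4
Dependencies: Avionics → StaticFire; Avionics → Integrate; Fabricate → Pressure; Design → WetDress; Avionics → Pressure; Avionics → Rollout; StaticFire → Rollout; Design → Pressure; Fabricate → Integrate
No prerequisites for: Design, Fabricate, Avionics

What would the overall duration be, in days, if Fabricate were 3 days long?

20

Actual critical path: Avionics→StaticFire→Rollout = 5+7+8 = 20 ⇒ 20 days.
The longest path through Fabricate is only 14 days, so Fabricate has float 6.
No other chain overtakes it, so the finish is 20 days.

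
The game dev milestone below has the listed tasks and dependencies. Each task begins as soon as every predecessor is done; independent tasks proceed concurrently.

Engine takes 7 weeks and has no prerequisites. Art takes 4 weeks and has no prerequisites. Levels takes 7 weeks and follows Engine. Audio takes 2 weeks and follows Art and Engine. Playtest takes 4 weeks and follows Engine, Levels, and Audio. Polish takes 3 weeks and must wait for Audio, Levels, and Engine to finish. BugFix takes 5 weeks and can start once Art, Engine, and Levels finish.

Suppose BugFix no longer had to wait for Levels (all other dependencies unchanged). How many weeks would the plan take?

18

With the dependency in place, Engine→Levels→BugFix = 7+7+5 = 19 sets the finish at 19 weeks.
Without Levels→BugFix, BugFix's earliest start moves from 14 to 7.
New critical path: Engine→Levels→Playtest = 7+7+4 = 18 ⇒ 18 weeks.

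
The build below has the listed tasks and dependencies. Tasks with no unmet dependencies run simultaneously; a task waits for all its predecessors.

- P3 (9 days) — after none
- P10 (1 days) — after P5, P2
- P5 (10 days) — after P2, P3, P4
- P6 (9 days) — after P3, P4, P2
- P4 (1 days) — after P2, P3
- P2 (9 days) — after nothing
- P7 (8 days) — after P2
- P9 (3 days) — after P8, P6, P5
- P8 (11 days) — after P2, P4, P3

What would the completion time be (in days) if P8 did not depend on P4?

23

With the dependency in place, P2→P4→P8→P9 = 9+1+11+3 = 24 sets the finish at 24 days.
Without P4→P8, P8's earliest start moves from 10 to 9.
After: P2→P4→P5→P9 = 9+1+10+3 = 23 → 23 days.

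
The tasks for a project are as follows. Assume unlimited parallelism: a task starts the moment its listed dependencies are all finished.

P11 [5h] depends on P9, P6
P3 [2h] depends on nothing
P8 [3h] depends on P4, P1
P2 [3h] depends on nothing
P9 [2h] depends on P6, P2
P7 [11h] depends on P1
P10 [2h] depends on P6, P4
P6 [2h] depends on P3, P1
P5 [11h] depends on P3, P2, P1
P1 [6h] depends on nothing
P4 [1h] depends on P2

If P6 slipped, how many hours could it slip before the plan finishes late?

2

The longest chain is P1→P5 = 6+11 = 17; overall finish 17 hours.
The longest chain containing P6 totals 15 hours.
Slack of P6 = 8 − 6 = 2 hours.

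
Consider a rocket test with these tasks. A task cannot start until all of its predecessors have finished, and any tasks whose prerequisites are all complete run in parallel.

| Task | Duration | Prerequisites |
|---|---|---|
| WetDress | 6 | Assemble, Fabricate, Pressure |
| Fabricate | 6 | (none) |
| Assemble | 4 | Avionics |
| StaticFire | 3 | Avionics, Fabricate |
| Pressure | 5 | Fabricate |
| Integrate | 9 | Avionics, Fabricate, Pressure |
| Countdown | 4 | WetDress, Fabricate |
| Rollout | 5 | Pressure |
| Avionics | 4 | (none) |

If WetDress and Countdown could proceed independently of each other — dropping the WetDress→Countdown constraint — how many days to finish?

20

With the dependency in place, Fabricate→Pressure→WetDress→Countdown = 6+5+6+4 = 21 sets the finish at 21 days.
Without WetDress→Countdown, Countdown's earliest start moves from 17 to 6.
After: Fabricate→Pressure→Integrate = 6+5+9 = 20 → 20 days.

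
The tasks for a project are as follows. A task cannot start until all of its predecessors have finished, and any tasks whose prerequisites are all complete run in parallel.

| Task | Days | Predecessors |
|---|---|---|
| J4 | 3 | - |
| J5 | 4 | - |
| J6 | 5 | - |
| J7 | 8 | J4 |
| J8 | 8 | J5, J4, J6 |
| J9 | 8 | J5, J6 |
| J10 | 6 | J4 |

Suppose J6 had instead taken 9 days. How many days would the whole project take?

17

Baseline: J6→J8 = 5+8 = 13 → 13 days.
J6 is on the critical path; changing it to 9 makes that path 17 days.
No other chain overtakes it, so the finish is 17 days.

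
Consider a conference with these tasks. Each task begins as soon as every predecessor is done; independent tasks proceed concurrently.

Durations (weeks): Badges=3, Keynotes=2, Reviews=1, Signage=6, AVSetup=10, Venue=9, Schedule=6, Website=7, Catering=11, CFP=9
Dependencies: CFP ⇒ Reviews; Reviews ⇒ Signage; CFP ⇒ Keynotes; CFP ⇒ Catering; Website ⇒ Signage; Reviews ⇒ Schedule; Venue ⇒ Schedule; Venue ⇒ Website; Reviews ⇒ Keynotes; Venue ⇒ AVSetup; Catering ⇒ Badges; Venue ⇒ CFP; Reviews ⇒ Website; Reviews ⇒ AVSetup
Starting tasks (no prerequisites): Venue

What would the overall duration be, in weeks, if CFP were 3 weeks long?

As given, the longest chain is Venue→CFP→Reviews→Website→Signage = 9+9+1+7+6 = 32, so the finish is 32 weeks.
CFP lies on that path, so at 3 weeks the path becomes 26 weeks.
No other chain overtakes it, so the finish is 26 weeks.

26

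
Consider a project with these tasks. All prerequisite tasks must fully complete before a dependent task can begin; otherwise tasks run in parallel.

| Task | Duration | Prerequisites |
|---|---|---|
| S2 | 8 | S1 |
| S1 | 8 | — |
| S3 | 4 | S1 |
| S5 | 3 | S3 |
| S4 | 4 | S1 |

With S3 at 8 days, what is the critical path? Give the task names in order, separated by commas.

S1, S3, S5

As given, the longest chain is S1→S2 = 8+8 = 16, so the finish is 16 days.
S3 has 1 day of float (longest path through it is 15).
The binding chain switches to S1→S3→S5 = 8+8+3 = 19; finish 19 days.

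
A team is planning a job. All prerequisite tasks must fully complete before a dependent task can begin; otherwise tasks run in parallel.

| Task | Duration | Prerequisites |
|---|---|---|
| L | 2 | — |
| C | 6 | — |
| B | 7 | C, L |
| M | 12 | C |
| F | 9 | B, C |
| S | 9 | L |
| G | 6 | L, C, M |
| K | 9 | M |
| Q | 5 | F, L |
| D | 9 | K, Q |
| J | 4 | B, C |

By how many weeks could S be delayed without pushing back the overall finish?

The longest chain is C→B→F→Q→D = 6+7+9+5+9 = 36; overall finish 36 weeks.
S finishes as early as 11 and must finish by 36.
So S can slip 36 − 11 = 25 weeks.

25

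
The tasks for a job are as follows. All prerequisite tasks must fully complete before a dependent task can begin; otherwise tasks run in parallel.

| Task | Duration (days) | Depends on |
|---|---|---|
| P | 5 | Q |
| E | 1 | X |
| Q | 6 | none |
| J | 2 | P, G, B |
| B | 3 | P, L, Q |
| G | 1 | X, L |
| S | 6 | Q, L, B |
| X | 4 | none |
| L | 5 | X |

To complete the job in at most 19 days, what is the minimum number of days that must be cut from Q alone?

1

Current finish: 20 days; target: 19.
Q is on every critical path, so each day cut from Q cuts the finish by one (this holds down to a finish of 18).
Need 20 − 19 = 1 day off Q → Q becomes 5 days, finish becomes 19.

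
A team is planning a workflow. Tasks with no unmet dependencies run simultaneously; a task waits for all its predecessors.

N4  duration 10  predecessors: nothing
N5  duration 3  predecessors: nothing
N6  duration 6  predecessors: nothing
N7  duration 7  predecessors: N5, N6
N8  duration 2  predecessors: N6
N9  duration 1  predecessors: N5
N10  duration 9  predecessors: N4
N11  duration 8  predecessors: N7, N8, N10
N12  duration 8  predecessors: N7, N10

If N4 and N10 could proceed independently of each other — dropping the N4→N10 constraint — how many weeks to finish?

21

With the dependency in place, N4→N10→N11 = 10+9+8 = 27 sets the finish at 27 weeks.
Without N4→N10, N10's earliest start moves from 10 to 0.
New critical path: N6→N7→N11 = 6+7+8 = 21 ⇒ 21 weeks.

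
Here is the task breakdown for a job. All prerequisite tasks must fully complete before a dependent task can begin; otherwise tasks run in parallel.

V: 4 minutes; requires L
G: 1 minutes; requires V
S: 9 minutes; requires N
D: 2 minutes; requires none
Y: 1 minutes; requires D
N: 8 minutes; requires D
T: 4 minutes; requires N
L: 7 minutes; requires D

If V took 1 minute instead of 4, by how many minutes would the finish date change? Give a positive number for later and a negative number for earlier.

0

Baseline: D→N→S = 2+8+9 = 19 → 19 minutes.
V is off the critical path — its longest chain is 14 minutes, giving 5 of slack.
That remains the longest chain; total 19 minutes.
Change in finish: 19 − 19 = +0 minutes.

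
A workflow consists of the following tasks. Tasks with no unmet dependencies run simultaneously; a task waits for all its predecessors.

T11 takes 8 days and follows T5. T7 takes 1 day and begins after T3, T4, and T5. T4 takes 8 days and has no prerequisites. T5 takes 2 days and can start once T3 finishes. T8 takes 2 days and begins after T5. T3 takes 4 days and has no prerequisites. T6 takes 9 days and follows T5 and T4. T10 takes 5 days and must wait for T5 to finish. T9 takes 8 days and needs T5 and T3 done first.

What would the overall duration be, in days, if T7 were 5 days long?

17

As given, the longest chain is T4→T6 = 8+9 = 17, so the finish is 17 days.
The longest path through T7 is only 9 days, so T7 has float 8.
The critical path is still T4→T6; finish is now 17 days.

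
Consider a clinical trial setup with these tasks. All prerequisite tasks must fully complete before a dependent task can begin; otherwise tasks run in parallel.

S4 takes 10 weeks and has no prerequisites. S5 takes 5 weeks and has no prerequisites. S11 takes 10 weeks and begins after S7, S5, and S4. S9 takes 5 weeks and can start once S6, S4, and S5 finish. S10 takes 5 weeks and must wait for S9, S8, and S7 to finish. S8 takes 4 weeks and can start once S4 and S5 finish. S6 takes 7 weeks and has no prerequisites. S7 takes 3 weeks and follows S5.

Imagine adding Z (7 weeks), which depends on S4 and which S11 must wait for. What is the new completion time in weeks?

27

Originally the plan takes 20 weeks.
With Z inserted, S11 now waits for max(S7, S5, S4, Z).
New critical path: S4→Z→S11 = 10+7+10 = 27 ⇒ 27 weeks.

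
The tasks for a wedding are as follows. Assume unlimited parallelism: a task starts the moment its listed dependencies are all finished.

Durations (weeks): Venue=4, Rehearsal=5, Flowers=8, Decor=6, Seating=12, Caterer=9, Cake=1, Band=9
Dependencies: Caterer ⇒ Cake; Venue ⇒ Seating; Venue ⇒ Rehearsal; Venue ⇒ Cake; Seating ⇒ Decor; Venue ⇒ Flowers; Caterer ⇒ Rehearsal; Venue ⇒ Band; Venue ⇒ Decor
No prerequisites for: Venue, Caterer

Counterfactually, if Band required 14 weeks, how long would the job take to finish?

As given, the longest chain is Venue→Seating→Decor = 4+12+6 = 22, so the finish is 22 weeks.
Band has 9 weeks of float (longest path through it is 13).
The critical path is still Venue→Seating→Decor; finish is now 22 weeks.

22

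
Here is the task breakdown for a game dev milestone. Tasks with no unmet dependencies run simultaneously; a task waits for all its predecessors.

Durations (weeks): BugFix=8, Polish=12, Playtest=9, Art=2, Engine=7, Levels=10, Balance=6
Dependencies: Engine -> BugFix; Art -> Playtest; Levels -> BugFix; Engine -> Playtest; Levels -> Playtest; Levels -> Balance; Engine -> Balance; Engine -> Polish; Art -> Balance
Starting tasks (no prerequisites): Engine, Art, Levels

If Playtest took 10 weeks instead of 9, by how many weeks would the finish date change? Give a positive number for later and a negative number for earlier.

1

Baseline: Levels→Playtest = 10+9 = 19 → 19 weeks.
Since Playtest is critical, the +1 change carries straight to that chain (now 20 weeks).
That remains the longest chain; total 20 weeks.
Change in finish: 20 − 19 = +1 weeks.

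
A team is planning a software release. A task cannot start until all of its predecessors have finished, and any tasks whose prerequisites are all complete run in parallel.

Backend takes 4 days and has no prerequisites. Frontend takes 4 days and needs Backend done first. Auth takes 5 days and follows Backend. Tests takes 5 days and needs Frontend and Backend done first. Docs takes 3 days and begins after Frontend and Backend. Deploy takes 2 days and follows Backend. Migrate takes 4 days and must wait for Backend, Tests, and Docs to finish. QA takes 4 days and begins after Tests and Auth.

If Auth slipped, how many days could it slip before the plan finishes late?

4

The longest chain is Backend→Frontend→Tests→Migrate = 4+4+5+4 = 17; overall finish 17 days.
Auth finishes as early as 9 and must finish by 13.
So Auth can slip 13 − 9 = 4 days.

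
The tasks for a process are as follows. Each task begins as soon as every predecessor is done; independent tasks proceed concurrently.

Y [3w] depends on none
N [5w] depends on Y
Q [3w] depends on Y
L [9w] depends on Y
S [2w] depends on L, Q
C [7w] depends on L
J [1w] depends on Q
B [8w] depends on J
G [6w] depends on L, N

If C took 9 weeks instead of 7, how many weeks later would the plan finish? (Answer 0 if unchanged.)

Baseline: Y→L→C = 3+9+7 = 19 → 19 weeks.
C is on the critical path; changing it to 9 makes that path 21 weeks.
No other chain overtakes it, so the finish is 21 weeks.
Change in finish: 21 − 19 = +2 weeks.

2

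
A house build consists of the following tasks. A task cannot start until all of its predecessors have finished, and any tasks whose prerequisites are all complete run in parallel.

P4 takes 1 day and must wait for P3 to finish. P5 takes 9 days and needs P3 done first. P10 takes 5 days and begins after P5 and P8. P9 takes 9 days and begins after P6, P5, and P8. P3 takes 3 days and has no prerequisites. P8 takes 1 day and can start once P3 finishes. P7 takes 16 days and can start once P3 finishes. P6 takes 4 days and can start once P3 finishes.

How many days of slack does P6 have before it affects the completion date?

5

P3→P5→P9 = 3+9+9 = 21 sets the makespan at 21 days.
The longest chain containing P6 totals 16 days.
Float = 21 − 16 = 5.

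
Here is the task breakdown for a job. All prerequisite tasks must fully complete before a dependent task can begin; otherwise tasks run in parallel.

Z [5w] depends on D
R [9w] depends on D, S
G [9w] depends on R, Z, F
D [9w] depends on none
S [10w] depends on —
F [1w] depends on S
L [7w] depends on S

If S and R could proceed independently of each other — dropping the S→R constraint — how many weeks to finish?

27

With the dependency in place, S→R→G = 10+9+9 = 28 sets the finish at 28 weeks.
Without S→R, R's earliest start moves from 10 to 9.
New critical path: D→R→G = 9+9+9 = 27 ⇒ 27 weeks.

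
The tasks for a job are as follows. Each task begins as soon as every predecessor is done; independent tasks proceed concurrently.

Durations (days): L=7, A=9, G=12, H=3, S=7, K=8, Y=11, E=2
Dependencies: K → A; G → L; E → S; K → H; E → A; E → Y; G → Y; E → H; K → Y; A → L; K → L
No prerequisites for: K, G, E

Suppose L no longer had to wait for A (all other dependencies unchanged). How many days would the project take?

Original critical path: K→A→L = 8+9+7 = 24 ⇒ 24 days.
Without A→L, L's earliest start moves from 17 to 12.
The longest chain is now G→Y = 12+11 = 23, so the project takes 23 days.

23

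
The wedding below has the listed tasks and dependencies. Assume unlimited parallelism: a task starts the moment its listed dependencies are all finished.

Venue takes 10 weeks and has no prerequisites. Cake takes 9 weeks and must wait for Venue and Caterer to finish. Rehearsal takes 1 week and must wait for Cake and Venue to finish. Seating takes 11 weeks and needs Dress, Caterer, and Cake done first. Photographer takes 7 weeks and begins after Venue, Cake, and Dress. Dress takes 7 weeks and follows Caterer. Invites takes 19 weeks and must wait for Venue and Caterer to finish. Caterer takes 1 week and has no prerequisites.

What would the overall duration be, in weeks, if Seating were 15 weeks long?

34

Critical path before the change: Venue→Cake→Seating = 10+9+11 = 30 giving 30 weeks.
Seating is on the critical path; changing it to 15 makes that path 34 weeks.
That remains the longest chain; total 34 weeks.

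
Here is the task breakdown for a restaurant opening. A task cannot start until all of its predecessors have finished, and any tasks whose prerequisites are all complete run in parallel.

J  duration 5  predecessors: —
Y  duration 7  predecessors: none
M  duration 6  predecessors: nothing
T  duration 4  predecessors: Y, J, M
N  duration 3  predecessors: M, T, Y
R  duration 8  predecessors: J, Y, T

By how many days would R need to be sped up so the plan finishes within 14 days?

5

Current finish: 19 days; target: 14.
R is on every critical path, so each day cut from R cuts the finish by one (this holds down to a finish of 14).
Need 19 − 14 = 5 days off R → R becomes 3 days, finish becomes 14.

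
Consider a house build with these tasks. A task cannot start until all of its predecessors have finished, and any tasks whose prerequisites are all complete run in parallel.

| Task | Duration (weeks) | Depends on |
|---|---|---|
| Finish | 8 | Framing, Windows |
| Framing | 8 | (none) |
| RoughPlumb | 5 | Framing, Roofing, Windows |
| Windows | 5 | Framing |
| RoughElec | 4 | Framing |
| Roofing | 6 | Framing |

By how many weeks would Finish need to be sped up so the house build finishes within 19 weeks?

Current finish: 21 weeks; target: 19.
Finish is on every critical path, so each week cut from Finish cuts the finish by one (this holds down to a finish of 19).
Need 21 − 19 = 2 weeks off Finish → Finish becomes 6 weeks, finish becomes 19.

2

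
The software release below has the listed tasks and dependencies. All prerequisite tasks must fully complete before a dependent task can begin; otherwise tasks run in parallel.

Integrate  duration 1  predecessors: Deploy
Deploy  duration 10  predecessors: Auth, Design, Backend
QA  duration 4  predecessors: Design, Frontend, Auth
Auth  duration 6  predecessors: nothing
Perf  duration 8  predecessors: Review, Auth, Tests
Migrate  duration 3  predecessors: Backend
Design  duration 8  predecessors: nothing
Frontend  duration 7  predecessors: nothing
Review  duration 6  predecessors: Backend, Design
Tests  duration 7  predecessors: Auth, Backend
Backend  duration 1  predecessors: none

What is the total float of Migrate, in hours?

18

Design→Review→Perf = 8+6+8 = 22 sets the makespan at 22 hours.
The longest chain containing Migrate totals 4 hours.
So Migrate can slip 22 − 4 = 18 hours.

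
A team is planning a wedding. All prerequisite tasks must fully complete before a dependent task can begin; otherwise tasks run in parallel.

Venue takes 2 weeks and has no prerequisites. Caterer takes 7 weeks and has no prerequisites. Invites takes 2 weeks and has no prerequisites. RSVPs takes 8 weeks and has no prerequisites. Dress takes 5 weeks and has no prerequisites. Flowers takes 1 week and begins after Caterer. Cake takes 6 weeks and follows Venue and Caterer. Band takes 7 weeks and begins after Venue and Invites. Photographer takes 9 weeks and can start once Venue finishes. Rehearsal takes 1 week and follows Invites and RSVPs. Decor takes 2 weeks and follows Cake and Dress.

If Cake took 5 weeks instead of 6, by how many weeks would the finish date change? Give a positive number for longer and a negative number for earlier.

-1

As given, the longest chain is Caterer→Cake→Decor = 7+6+2 = 15, so the finish is 15 weeks.
Since Cake is critical, the -1 change carries straight to that chain (now 14 weeks).
No other chain overtakes it, so the finish is 14 weeks.
Change in finish: 14 − 15 = -1 weeks.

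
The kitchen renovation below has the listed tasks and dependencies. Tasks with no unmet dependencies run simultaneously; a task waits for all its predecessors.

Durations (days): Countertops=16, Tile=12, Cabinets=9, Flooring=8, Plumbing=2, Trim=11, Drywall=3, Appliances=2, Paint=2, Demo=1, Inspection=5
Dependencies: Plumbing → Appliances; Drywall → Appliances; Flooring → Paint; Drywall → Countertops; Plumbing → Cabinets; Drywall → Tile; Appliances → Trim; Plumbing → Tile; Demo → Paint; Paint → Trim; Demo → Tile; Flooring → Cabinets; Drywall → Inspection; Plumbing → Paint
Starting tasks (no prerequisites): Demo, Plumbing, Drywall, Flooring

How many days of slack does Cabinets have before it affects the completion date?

Critical path: Flooring→Paint→Trim = 8+2+11 = 21, so the finish is 21 days.
Cabinets finishes as early as 17 and must finish by 21.
So Cabinets can slip 21 − 17 = 4 days.

4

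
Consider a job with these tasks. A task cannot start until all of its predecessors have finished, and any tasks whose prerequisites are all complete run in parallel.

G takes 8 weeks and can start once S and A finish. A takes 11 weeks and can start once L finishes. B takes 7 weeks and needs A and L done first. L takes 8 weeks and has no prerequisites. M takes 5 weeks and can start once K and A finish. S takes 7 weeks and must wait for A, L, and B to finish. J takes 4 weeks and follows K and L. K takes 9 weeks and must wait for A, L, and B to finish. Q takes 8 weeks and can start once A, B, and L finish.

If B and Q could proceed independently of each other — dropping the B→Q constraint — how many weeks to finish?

41

Before: longest chain L→A→B→S→G = 8+11+7+7+8 = 41, finish 41.
Without B→Q, Q's earliest start moves from 26 to 19.
After: L→A→B→S→G = 8+11+7+7+8 = 41 → 41 weeks.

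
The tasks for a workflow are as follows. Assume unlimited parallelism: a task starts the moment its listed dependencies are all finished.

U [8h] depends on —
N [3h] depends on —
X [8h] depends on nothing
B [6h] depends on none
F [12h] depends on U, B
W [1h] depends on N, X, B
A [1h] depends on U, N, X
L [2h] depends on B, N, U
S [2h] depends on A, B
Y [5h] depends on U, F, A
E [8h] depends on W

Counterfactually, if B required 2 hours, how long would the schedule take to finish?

25

Baseline: U→F→Y = 8+12+5 = 25 → 25 hours.
B is off the critical path — its longest chain is 23 hours, giving 2 of slack.
That remains the longest chain; total 25 hours.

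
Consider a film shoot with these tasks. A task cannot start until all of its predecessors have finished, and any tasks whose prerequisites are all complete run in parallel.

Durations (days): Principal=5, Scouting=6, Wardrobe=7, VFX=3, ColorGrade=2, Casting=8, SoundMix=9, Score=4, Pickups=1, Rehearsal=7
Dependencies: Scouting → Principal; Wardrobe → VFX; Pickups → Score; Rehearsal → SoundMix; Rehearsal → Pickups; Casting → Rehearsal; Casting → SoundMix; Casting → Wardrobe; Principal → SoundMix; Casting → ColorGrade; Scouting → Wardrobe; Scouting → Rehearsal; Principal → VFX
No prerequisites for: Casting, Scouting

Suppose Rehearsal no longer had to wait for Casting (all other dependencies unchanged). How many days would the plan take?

22

Original critical path: Casting→Rehearsal→SoundMix = 8+7+9 = 24 ⇒ 24 days.
Without Casting→Rehearsal, Rehearsal's earliest start moves from 8 to 6.
New critical path: Scouting→Rehearsal→SoundMix = 6+7+9 = 22 ⇒ 22 days.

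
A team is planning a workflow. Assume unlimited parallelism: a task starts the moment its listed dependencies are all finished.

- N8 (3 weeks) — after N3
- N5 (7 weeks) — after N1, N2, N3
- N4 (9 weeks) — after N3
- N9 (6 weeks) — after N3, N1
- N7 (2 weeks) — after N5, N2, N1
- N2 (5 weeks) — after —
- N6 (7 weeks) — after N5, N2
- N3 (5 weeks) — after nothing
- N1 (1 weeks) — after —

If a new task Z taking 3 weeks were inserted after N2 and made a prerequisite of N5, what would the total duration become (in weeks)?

22

Originally the job takes 19 weeks.
With Z inserted, N5 now waits for max(N1, N2, N3, Z).
New critical path: N2→Z→N5→N6 = 5+3+7+7 = 22 ⇒ 22 weeks.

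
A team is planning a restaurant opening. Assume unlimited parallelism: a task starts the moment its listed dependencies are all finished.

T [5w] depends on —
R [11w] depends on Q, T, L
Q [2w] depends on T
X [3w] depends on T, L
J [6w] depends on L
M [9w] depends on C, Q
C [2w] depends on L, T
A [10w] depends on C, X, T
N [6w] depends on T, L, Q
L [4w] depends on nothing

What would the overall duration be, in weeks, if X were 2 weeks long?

18

Actual critical path: T→X→A = 5+3+10 = 18 ⇒ 18 weeks.
Since X is critical, the -1 change carries straight to that chain (now 17 weeks).
New critical path: T→Q→R = 5+2+11 = 18 ⇒ 18 weeks.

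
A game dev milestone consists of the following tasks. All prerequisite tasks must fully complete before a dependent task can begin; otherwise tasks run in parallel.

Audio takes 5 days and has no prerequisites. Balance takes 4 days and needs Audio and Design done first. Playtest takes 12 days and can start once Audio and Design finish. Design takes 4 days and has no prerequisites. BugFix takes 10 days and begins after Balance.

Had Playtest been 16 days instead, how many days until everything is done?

Baseline: Audio→Balance→BugFix = 5+4+10 = 19 → 19 days.
The longest path through Playtest is only 17 days, so Playtest has float 2.
Now Audio→Playtest = 5+16 = 21 is longest, so the finish becomes 21 days.

21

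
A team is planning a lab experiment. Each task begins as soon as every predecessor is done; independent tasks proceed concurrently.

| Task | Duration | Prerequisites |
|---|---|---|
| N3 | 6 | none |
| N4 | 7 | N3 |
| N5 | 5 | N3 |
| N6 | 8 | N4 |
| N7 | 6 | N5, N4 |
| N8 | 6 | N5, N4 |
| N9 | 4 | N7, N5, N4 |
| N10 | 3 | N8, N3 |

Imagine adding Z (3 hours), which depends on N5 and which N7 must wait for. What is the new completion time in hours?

24

Originally the lab experiment takes 23 hours.
With Z inserted, N7 now waits for max(N5, N4, Z).
New critical path: N3→N5→Z→N7→N9 = 6+5+3+6+4 = 24 ⇒ 24 hours.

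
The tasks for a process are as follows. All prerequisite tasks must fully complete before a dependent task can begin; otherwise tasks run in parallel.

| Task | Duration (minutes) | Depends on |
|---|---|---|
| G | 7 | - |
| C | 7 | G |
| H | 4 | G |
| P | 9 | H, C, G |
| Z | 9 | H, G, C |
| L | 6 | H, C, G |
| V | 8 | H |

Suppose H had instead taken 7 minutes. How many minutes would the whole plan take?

23

Baseline: G→C→P = 7+7+9 = 23 → 23 minutes.
H is off the critical path — its longest chain is 20 minutes, giving 3 of slack.
The critical path is still G→C→P; finish is now 23 minutes.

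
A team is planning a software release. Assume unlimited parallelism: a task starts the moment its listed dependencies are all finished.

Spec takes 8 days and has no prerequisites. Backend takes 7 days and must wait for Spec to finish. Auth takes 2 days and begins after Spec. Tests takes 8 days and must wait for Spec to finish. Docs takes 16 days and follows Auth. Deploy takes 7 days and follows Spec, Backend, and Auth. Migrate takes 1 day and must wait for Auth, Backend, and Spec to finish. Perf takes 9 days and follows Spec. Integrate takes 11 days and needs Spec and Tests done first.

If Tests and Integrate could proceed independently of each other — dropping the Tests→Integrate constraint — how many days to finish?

26

Before: longest chain Spec→Tests→Integrate = 8+8+11 = 27, finish 27.
Without Tests→Integrate, Integrate's earliest start moves from 16 to 8.
After: Spec→Auth→Docs = 8+2+16 = 26 → 26 days.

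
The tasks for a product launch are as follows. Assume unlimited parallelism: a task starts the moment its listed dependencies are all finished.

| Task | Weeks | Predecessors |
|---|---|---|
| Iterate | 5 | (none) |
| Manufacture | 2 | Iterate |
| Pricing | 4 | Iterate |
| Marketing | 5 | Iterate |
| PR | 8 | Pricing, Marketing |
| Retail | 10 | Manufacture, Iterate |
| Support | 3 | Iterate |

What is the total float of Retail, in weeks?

1

The longest chain is Iterate→Marketing→PR = 5+5+8 = 18; overall finish 18 weeks.
The longest chain containing Retail totals 17 weeks.
Slack of Retail = 8 − 7 = 1 week.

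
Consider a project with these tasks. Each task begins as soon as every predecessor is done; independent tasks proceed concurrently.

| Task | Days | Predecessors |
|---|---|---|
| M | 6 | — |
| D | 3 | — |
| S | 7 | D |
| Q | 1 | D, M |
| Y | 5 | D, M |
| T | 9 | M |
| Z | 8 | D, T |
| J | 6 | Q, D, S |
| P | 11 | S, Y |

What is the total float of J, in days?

Critical path: M→T→Z = 6+9+8 = 23, so the finish is 23 days.
J finishes as early as 16 and must finish by 23.
So J can slip 23 − 16 = 7 days.

7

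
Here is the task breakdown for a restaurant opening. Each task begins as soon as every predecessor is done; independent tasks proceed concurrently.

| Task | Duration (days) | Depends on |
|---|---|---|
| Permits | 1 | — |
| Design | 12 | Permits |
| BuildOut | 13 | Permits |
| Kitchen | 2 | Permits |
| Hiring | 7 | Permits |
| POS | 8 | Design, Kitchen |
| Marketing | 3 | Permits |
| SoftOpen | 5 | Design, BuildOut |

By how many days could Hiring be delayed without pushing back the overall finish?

13

Critical path: Permits→Design→POS = 1+12+8 = 21, so the finish is 21 days.
The longest chain containing Hiring totals 8 days.
Slack of Hiring = 14 − 1 = 13 days.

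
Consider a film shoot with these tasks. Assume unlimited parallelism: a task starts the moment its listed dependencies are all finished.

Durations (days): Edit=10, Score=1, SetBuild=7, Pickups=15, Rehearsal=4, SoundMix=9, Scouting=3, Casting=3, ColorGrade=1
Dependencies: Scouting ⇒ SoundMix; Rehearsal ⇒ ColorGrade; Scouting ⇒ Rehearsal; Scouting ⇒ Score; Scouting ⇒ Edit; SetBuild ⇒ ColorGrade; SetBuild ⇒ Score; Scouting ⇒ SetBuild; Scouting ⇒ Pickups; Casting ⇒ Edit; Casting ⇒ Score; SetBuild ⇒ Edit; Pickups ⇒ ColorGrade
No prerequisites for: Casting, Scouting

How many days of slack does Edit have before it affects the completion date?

0

The longest chain is Scouting→SetBuild→Edit = 3+7+10 = 20; overall finish 20 days.
Longest path through Edit: 20 days (earliest finish 20, latest finish 20).
So Edit can slip 20 − 20 = 0 days.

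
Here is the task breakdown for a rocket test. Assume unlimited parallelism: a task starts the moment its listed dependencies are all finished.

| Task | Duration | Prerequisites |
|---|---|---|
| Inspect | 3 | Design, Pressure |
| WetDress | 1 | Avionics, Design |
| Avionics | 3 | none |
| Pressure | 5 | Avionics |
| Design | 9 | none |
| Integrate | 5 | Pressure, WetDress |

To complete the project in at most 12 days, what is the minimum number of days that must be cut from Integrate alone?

Current finish: 15 days; target: 12.
Integrate is on every critical path, so each day cut from Integrate cuts the finish by one (this holds down to a finish of 12).
Need 15 − 12 = 3 days off Integrate → Integrate becomes 2 days, finish becomes 12.

3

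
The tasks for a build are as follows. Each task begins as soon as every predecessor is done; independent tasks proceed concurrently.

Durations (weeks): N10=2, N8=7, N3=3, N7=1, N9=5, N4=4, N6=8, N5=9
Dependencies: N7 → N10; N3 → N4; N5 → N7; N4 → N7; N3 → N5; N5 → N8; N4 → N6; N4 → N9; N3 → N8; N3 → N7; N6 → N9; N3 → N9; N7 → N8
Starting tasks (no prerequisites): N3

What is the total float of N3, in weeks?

0

N3→N4→N6→N9 = 3+4+8+5 = 20 sets the makespan at 20 weeks.
The longest chain containing N3 totals 20 weeks.
So N3 can slip 3 − 3 = 0 weeks.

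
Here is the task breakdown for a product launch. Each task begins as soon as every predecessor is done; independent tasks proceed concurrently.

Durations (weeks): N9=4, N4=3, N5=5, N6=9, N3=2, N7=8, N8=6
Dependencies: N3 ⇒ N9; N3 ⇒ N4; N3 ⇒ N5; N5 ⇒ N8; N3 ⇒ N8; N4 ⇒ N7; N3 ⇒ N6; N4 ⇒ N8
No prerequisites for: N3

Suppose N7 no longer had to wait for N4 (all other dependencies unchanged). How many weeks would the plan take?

Original critical path: N3→N4→N7 = 2+3+8 = 13 ⇒ 13 weeks.
Without N4→N7, N7's earliest start moves from 5 to 0.
New critical path: N3→N5→N8 = 2+5+6 = 13 ⇒ 13 weeks.

13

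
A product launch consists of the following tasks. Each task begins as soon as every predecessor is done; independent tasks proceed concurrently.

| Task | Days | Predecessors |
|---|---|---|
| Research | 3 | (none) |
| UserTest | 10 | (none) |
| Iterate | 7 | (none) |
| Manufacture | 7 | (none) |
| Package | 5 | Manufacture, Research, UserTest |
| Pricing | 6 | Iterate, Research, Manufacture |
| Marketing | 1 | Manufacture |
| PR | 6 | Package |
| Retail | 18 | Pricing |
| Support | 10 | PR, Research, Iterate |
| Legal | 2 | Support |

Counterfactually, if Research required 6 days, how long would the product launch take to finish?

33

The binding path is UserTest→Package→PR→Support→Legal = 10+5+6+10+2 = 33; finish at 33 days.
Research has 6 days of float (longest path through it is 27).
That remains the longest chain; total 33 days.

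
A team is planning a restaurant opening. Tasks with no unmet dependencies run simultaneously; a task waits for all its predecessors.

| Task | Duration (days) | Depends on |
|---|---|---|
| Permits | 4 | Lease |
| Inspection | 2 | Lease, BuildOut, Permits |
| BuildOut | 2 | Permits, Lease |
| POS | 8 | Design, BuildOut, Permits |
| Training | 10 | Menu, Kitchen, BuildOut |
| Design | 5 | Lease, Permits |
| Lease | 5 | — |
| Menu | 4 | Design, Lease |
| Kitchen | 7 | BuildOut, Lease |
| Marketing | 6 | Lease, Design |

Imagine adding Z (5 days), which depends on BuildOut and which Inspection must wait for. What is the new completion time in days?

Originally the project takes 28 days.
With Z inserted, Inspection now waits for max(Lease, BuildOut, Permits, Z).
New critical path: Lease→Permits→Design→Menu→Training = 5+4+5+4+10 = 28 ⇒ 28 days.

28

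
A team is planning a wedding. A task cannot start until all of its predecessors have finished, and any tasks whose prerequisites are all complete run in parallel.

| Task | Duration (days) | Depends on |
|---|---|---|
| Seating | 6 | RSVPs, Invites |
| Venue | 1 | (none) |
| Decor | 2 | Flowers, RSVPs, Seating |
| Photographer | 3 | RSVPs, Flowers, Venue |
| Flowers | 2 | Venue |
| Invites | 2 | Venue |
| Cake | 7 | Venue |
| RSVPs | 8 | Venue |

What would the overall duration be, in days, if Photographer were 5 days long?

Baseline: Venue→RSVPs→Seating→Decor = 1+8+6+2 = 17 → 17 days.
The longest path through Photographer is only 12 days, so Photographer has float 5.
The critical path is still Venue→RSVPs→Seating→Decor; finish is now 17 days.

17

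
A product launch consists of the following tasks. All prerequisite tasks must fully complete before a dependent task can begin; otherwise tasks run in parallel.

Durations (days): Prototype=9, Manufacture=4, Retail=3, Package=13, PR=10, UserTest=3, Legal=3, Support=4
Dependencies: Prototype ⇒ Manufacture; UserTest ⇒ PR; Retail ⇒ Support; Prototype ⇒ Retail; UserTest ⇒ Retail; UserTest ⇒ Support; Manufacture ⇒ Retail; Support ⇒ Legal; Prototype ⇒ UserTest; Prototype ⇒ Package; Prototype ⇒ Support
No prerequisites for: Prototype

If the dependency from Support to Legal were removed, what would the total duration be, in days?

22

Before: longest chain Prototype→Manufacture→Retail→Support→Legal = 9+4+3+4+3 = 23, finish 23.
Without Support→Legal, Legal's earliest start moves from 20 to 0.
After: Prototype→UserTest→PR = 9+3+10 = 22 → 22 days.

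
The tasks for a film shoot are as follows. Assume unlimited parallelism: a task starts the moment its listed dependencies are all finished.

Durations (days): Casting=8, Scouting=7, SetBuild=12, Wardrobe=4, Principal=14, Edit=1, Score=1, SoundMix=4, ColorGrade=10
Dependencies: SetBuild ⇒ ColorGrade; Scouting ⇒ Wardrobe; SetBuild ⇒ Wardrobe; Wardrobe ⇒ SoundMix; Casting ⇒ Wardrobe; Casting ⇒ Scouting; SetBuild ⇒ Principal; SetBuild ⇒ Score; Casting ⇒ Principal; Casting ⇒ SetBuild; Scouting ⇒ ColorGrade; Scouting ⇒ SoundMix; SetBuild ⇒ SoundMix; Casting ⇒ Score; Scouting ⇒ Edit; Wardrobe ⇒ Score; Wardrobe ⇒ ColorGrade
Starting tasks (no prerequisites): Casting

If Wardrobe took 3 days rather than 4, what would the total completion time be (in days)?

34

Actual critical path: Casting→SetBuild→Wardrobe→ColorGrade = 8+12+4+10 = 34 ⇒ 34 days.
Wardrobe lies on that path, so at 3 days the path becomes 33 days.
New critical path: Casting→SetBuild→Principal = 8+12+14 = 34 ⇒ 34 days.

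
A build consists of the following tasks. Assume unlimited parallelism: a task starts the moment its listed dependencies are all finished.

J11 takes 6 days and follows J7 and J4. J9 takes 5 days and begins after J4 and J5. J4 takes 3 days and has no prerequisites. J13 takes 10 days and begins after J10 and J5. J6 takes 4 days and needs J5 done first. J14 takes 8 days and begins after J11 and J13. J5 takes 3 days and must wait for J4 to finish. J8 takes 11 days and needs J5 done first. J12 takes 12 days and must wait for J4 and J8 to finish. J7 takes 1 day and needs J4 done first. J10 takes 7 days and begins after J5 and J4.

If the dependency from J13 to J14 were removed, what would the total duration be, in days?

With the dependency in place, J4→J5→J10→J13→J14 = 3+3+7+10+8 = 31 sets the finish at 31 days.
Without J13→J14, J14's earliest start moves from 23 to 10.
After: J4→J5→J8→J12 = 3+3+11+12 = 29 → 29 days.

29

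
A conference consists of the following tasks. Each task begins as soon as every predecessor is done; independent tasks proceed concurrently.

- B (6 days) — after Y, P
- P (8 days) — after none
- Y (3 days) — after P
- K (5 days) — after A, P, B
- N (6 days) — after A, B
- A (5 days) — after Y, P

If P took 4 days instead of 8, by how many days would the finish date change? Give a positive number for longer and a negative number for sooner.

-4

As given, the longest chain is P→Y→B→N = 8+3+6+6 = 23, so the finish is 23 days.
P is on the critical path; changing it to 4 makes that path 19 days.
The critical path is still P→Y→B→N; finish is now 19 days.
Change in finish: 19 − 23 = -4 days.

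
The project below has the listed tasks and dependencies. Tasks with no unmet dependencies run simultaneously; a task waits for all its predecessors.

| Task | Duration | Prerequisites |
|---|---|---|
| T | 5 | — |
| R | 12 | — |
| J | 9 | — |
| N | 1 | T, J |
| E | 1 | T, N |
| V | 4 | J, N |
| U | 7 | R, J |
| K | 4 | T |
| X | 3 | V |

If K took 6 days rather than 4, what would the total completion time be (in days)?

As given, the longest chain is R→U = 12+7 = 19, so the finish is 19 days.
The longest path through K is only 9 days, so K has float 10.
That remains the longest chain; total 19 days.

19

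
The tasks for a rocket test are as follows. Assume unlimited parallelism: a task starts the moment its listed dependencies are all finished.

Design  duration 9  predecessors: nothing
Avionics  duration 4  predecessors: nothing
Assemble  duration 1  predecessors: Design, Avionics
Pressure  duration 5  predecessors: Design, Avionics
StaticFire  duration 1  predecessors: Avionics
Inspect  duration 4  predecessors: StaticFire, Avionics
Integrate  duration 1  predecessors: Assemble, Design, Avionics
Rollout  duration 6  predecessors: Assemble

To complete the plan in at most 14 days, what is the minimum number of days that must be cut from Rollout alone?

2

Current finish: 16 days; target: 14.
Rollout is on every critical path, so each day cut from Rollout cuts the finish by one (this holds down to a finish of 14).
Need 16 − 14 = 2 days off Rollout → Rollout becomes 4 days, finish becomes 14.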